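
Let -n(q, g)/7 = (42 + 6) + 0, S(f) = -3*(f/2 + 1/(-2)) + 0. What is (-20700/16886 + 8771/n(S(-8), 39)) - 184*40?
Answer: -2993818919/405264 ≈ -7387.3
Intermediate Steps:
S(f) = 3/2 - 3*f/2 (S(f) = -3*(f*(½) + 1*(-½)) + 0 = -3*(f/2 - ½) + 0 = -3*(-½ + f/2) + 0 = (3/2 - 3*f/2) + 0 = 3/2 - 3*f/2)
n(q, g) = -336 (n(q, g) = -7*((42 + 6) + 0) = -7*(48 + 0) = -7*48 = -336)
(-20700/16886 + 8771/n(S(-8), 39)) - 184*40 = (-20700/16886 + 8771/(-336)) - 184*40 = (-20700*1/16886 + 8771*(-1/336)) - 7360 = (-10350/8443 - 1253/48) - 7360 = -11075879/405264 - 7360 = -2993818919/405264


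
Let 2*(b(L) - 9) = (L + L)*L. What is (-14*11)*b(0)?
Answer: -1386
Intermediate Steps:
b(L) = 9 + L² (b(L) = 9 + ((L + L)*L)/2 = 9 + ((2*L)*L)/2 = 9 + (2*L²)/2 = 9 + L²)
(-14*11)*b(0) = (-14*11)*(9 + 0²) = -154*(9 + 0) = -154*9 = -1386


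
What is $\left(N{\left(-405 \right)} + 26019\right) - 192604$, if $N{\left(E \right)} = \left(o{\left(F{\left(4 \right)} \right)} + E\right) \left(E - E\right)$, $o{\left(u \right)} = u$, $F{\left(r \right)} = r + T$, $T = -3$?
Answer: $-166585$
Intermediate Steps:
$F{\left(r \right)} = -3 + r$ ($F{\left(r \right)} = r - 3 = -3 + r$)
$N{\left(E \right)} = 0$ ($N{\left(E \right)} = \left(\left(-3 + 4\right) + E\right) \left(E - E\right) = \left(1 + E\right) 0 = 0$)
$\left(N{\left(-405 \right)} + 26019\right) - 192604 = \left(0 + 26019\right) - 192604 = 26019 - 192604 = -166585$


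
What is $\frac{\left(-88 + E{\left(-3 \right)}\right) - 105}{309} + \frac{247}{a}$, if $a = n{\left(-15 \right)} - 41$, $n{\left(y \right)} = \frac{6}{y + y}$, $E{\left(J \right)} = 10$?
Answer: $- \frac{1357}{206} \approx -6.5874$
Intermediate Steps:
$n{\left(y \right)} = \frac{3}{y}$ ($n{\left(y \right)} = \frac{6}{2 y} = 6 \frac{1}{2 y} = \frac{3}{y}$)
$a = - \frac{206}{5}$ ($a = \frac{3}{-15} - 41 = 3 \left(- \frac{1}{15}\right) - 41 = - \frac{1}{5} - 41 = - \frac{206}{5} \approx -41.2$)
$\frac{\left(-88 + E{\left(-3 \right)}\right) - 105}{309} + \frac{247}{a} = \frac{\left(-88 + 10\right) - 105}{309} + \frac{247}{- \frac{206}{5}} = \left(-78 - 105\right) \frac{1}{309} + 247 \left(- \frac{5}{206}\right) = \left(-183\right) \frac{1}{309} - \frac{1235}{206} = - \frac{61}{103} - \frac{1235}{206} = - \frac{1357}{206}$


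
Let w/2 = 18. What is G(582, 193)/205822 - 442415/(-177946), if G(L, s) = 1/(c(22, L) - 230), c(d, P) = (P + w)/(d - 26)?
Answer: 35012085402039/14082390019814 ≈ 2.4862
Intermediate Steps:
w = 36 (w = 2*18 = 36)
c(d, P) = (36 + P)/(-26 + d) (c(d, P) = (P + 36)/(d - 26) = (36 + P)/(-26 + d))
G(L, s) = 1/(-239 - L/4) (G(L, s) = 1/((36 + L)/(-26 + 22) - 230) = 1/((36 + L)/(-4) - 230) = 1/(-(36 + L)/4 - 230) = 1/((-9 - L/4) - 230) = 1/(-239 - L/4))
G(582, 193)/205822 - 442415/(-177946) = (4/(-956 - 1*582))/205822 - 442415/(-177946) = (4/(-956 - 582))*(1/205822) - 442415*(-1/177946) = (4/(-1538))*(1/205822) + 442415/177946 = (4*(-1/1538))*(1/205822) + 442415/177946 = -2/769*1/205822 + 442415/177946 = -1/79138559 + 442415/177946 = 35012085402039/14082390019814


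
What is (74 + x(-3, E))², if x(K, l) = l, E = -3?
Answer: 5041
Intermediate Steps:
(74 + x(-3, E))² = (74 - 3)² = 71² = 5041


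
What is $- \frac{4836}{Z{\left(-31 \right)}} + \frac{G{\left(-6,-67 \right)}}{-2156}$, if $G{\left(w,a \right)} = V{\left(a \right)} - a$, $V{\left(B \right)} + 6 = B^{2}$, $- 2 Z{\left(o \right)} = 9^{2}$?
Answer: $\frac{487721}{4158} \approx 117.3$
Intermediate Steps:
$Z{\left(o \right)} = - \frac{81}{2}$ ($Z{\left(o \right)} = - \frac{9^{2}}{2} = \left(- \frac{1}{2}\right) 81 = - \frac{81}{2}$)
$V{\left(B \right)} = -6 + B^{2}$
$G{\left(w,a \right)} = -6 + a^{2} - a$ ($G{\left(w,a \right)} = \left(-6 + a^{2}\right) - a = -6 + a^{2} - a$)
$- \frac{4836}{Z{\left(-31 \right)}} + \frac{G{\left(-6,-67 \right)}}{-2156} = - \frac{4836}{- \frac{81}{2}} + \frac{-6 + \left(-67\right)^{2} - -67}{-2156} = \left(-4836\right) \left(- \frac{2}{81}\right) + \left(-6 + 4489 + 67\right) \left(- \frac{1}{2156}\right) = \frac{3224}{27} + 4550 \left(- \frac{1}{2156}\right) = \frac{3224}{27} - \frac{325}{154} = \frac{487721}{4158}$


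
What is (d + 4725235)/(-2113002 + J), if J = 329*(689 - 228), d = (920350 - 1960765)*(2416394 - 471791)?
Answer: 54680794730/53009 ≈ 1.0315e+6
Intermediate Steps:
d = -2023194130245 (d = -1040415*1944603 = -2023194130245)
J = 151669 (J = 329*461 = 151669)
(d + 4725235)/(-2113002 + J) = (-2023194130245 + 4725235)/(-2113002 + 151669) = -2023189405010/(-1961333) = -2023189405010*(-1/1961333) = 54680794730/53009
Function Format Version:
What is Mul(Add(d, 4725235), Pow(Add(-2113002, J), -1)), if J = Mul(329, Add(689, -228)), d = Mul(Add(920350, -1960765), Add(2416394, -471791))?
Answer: Rational(54680794730, 53009) ≈ 1.0315e+6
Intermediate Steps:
d = -2023194130245 (d = Mul(-1040415, 1944603) = -2023194130245)
J = 151669 (J = Mul(329, 461) = 151669)
Mul(Add(d, 4725235), Pow(Add(-2113002, J), -1)) = Mul(Add(-2023194130245, 4725235), Pow(Add(-2113002, 151669), -1)) = Mul(-2023189405010, Pow(-1961333, -1)) = Mul(-2023189405010, Rational(-1, 1961333)) = Rational(54680794730, 53009)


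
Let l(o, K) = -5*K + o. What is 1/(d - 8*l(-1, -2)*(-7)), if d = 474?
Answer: 1/978 ≈ 0.0010225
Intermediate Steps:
l(o, K) = o - 5*K
1/(d - 8*l(-1, -2)*(-7)) = 1/(474 - 8*(-1 - 5*(-2))*(-7)) = 1/(474 - 8*(-1 + 10)*(-7)) = 1/(474 - 8*9*(-7)) = 1/(474 - 72*(-7)) = 1/(474 + 504) = 1/978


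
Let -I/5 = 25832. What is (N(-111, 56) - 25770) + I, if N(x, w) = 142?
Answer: -154788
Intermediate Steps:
I = -129160 (I = -5*25832 = -129160)
(N(-111, 56) - 25770) + I = (142 - 25770) - 129160 = -25628 - 129160 = -154788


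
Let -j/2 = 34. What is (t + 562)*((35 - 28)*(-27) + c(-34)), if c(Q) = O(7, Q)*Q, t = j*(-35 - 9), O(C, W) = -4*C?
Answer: 2711702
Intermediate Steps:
j = -68 (j = -2*34 = -68)
t = 2992 (t = -68*(-35 - 9) = -68*(-44) = 2992)
c(Q) = -28*Q (c(Q) = (-4*7)*Q = -28*Q)
(t + 562)*((35 - 28)*(-27) + c(-34)) = (2992 + 562)*((35 - 28)*(-27) - 28*(-34)) = 3554*(7*(-27) + 952) = 3554*(-189 + 952) = 3554*763 = 2711702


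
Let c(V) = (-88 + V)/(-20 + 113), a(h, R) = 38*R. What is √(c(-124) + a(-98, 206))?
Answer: 4*√4230291/93 ≈ 88.463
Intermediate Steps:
c(V) = -88/93 + V/93 (c(V) = (-88 + V)/93 = (-88 + V)*(1/93) = -88/93 + V/93)
√(c(-124) + a(-98, 206)) = √((-88/93 + (1/93)*(-124)) + 38*206) = √((-88/93 - 4/3) + 7828) = √(-212/93 + 7828) = √(727792/93) = 4*√4230291/93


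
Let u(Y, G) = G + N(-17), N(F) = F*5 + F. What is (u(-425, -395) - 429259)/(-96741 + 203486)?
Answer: -429756/106745 ≈ -4.0260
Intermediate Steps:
N(F) = 6*F (N(F) = 5*F + F = 6*F)
u(Y, G) = -102 + G (u(Y, G) = G + 6*(-17) = G - 102 = -102 + G)
(u(-425, -395) - 429259)/(-96741 + 203486) = ((-102 - 395) - 429259)/(-96741 + 203486) = (-497 - 429259)/106745 = -429756*1/106745 = -429756/106745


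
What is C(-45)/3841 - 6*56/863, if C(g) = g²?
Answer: 456999/3314783 ≈ 0.13787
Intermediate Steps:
C(-45)/3841 - 6*56/863 = (-45)²/3841 - 6*56/863 = 2025*(1/3841) - 336*1/863 = 2025/3841 - 336/863 = 456999/3314783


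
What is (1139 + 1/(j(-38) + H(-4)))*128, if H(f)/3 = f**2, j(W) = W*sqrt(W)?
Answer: 1041976192/7147 + 608*I*sqrt(38)/7147 ≈ 1.4579e+5 + 0.52441*I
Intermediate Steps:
j(W) = W**(3/2)
H(f) = 3*f**2
(1139 + 1/(j(-38) + H(-4)))*128 = (1139 + 1/((-38)**(3/2) + 3*(-4)**2))*128 = (1139 + 1/(-38*I*sqrt(38) + 3*16))*128 = (1139 + 1/(-38*I*sqrt(38) + 48))*128 = (1139 + 1/(48 - 38*I*sqrt(38)))*128 = 145792 + 128/(48 - 38*I*sqrt(38))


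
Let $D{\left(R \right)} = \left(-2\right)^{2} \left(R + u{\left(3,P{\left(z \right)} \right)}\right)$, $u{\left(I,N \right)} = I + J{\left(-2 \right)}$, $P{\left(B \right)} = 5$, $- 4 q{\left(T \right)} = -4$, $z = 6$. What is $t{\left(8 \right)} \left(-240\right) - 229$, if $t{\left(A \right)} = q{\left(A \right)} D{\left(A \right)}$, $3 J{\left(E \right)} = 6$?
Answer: $-12709$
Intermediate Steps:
$q{\left(T \right)} = 1$ ($q{\left(T \right)} = \left(- \frac{1}{4}\right) \left(-4\right) = 1$)
$J{\left(E \right)} = 2$ ($J{\left(E \right)} = \frac{1}{3} \cdot 6 = 2$)
$u{\left(I,N \right)} = 2 + I$ ($u{\left(I,N \right)} = I + 2 = 2 + I$)
$D{\left(R \right)} = 20 + 4 R$ ($D{\left(R \right)} = \left(-2\right)^{2} \left(R + \left(2 + 3\right)\right) = 4 \left(R + 5\right) = 4 \left(5 + R\right) = 20 + 4 R$)
$t{\left(A \right)} = 20 + 4 A$ ($t{\left(A \right)} = 1 \left(20 + 4 A\right) = 20 + 4 A$)
$t{\left(8 \right)} \left(-240\right) - 229 = \left(20 + 4 \cdot 8\right) \left(-240\right) - 229 = \left(20 + 32\right) \left(-240\right) - 229 = 52 \left(-240\right) - 229 = -12480 - 229 = -12709$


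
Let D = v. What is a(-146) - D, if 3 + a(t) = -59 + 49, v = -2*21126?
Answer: 42239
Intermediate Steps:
v = -42252
a(t) = -13 (a(t) = -3 + (-59 + 49) = -3 - 10 = -13)
D = -42252
a(-146) - D = -13 - 1*(-42252) = -13 + 42252 = 42239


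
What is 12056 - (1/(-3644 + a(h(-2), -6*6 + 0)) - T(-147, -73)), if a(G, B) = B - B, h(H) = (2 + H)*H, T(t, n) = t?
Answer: 43396397/3644 ≈ 11909.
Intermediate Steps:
h(H) = H*(2 + H)
a(G, B) = 0
12056 - (1/(-3644 + a(h(-2), -6*6 + 0)) - T(-147, -73)) = 12056 - (1/(-3644 + 0) - 1*(-147)) = 12056 - (1/(-3644) + 147) = 12056 - (-1/3644 + 147) = 12056 - 1*535667/3644 = 12056 - 535667/3644 = 43396397/3644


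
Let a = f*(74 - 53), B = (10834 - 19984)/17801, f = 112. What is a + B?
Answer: 41858802/17801 ≈ 2351.5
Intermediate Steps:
B = -9150/17801 (B = -9150*1/17801 = -9150/17801 ≈ -0.51402)
a = 2352 (a = 112*(74 - 53) = 112*21 = 2352)
a + B = 2352 - 9150/17801 = 41858802/17801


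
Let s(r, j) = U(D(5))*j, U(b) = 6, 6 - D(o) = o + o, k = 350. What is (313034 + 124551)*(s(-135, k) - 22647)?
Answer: -8991058995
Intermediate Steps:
D(o) = 6 - 2*o (D(o) = 6 - (o + o) = 6 - 2*o)
s(r, j) = 6*j
(313034 + 124551)*(s(-135, k) - 22647) = (313034 + 124551)*(6*350 - 22647) = 437585*(2100 - 22647) = 437585*(-20547) = -8991058995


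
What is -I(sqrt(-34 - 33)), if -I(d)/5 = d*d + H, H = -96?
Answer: -815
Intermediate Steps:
I(d) = 480 - 5*d**2 (I(d) = -5*(d*d - 96) = -5*(d**2 - 96) = -5*(-96 + d**2) = 480 - 5*d**2)
-I(sqrt(-34 - 33)) = -(480 - 5*(sqrt(-34 - 33))**2) = -(480 - 5*(sqrt(-67))**2) = -(480 - 5*(I*sqrt(67))**2) = -(480 - 5*(-67)) = -(480 + 335) = -1*815 = -815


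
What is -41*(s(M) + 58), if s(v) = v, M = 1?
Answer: -2419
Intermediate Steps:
-41*(s(M) + 58) = -41*(1 + 58) = -41*59 = -2419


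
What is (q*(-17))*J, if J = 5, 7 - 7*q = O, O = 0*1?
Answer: -85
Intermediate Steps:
O = 0
q = 1 (q = 1 - ⅐*0 = 1 + 0 = 1)
(q*(-17))*J = (1*(-17))*5 = -17*5 = -85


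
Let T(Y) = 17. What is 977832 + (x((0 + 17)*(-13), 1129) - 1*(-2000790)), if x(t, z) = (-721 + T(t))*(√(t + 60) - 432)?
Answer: 3282750 - 704*I*√161 ≈ 3.2828e+6 - 8932.8*I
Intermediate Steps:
x(t, z) = 304128 - 704*√(60 + t) (x(t, z) = (-721 + 17)*(√(t + 60) - 432) = -704*(√(60 + t) - 432) = -704*(-432 + √(60 + t)) = 304128 - 704*√(60 + t))
977832 + (x((0 + 17)*(-13), 1129) - 1*(-2000790)) = 977832 + ((304128 - 704*√(60 + (0 + 17)*(-13))) - 1*(-2000790)) = 977832 + ((304128 - 704*√(60 + 17*(-13))) + 2000790) = 977832 + ((304128 - 704*√(60 - 221)) + 2000790) = 977832 + ((304128 - 704*I*√161) + 2000790) = 977832 + (2304918 - 704*I*√161) = 3282750 - 704*I*√161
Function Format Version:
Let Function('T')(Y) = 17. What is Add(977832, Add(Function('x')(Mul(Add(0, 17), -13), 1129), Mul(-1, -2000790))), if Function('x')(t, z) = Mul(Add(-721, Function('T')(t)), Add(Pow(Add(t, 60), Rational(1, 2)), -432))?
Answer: Add(3282750, Mul(-704, I, Pow(161, Rational(1, 2)))) ≈ Add(3.2828e+6, Mul(-8932.8, I))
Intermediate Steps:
Function('x')(t, z) = Add(304128, Mul(-704, Pow(Add(60, t), Rational(1, 2)))) (Function('x')(t, z) = Mul(Add(-721, 17), Add(Pow(Add(t, 60), Rational(1, 2)), -432)) = Mul(-704, Add(Pow(Add(60, t), Rational(1, 2)), -432)) = Mul(-704, Add(-432, Pow(Add(60, t), Rational(1, 2)))) = Add(304128, Mul(-704, Pow(Add(60, t), Rational(1, 2)))))
Add(977832, Add(Function('x')(Mul(Add(0, 17), -13), 1129), Mul(-1, -2000790))) = Add(977832, Add(Add(304128, Mul(-704, Pow(Add(60, Mul(Add(0, 17), -13)), Rational(1, 2)))), Mul(-1, -2000790))) = Add(977832, Add(Add(304128, Mul(-704, Pow(Add(60, Mul(17, -13)), Rational(1, 2)))), 2000790)) = Add(977832, Add(Add(304128, Mul(-704, Pow(Add(60, -221), Rational(1, 2)))), 2000790)) = Add(977832, Add(Add(304128, Mul(-704, Pow(-161, Rational(1, 2)))), 2000790)) = Add(977832, Add(Add(304128, Mul(-704, Mul(I, Pow(161, Rational(1, 2))))), 2000790)) = Add(977832, Add(Add(304128, Mul(-704, I, Pow(161, Rational(1, 2)))), 2000790)) = Add(977832, Add(2304918, Mul(-704, I, Pow(161, Rational(1, 2))))) = Add(3282750, Mul(-704, I, Pow(161, Rational(1, 2))))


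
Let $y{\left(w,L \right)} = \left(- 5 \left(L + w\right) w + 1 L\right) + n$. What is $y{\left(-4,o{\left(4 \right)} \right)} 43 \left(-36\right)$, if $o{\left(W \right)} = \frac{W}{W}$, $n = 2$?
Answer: $88236$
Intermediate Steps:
$o{\left(W \right)} = 1$
$y{\left(w,L \right)} = 2 + L + w \left(- 5 L - 5 w\right)$ ($y{\left(w,L \right)} = \left(- 5 \left(L + w\right) w + 1 L\right) + 2 = \left(\left(- 5 L - 5 w\right) w + L\right) + 2 = \left(w \left(- 5 L - 5 w\right) + L\right) + 2 = \left(L + w \left(- 5 L - 5 w\right)\right) + 2 = 2 + L + w \left(- 5 L - 5 w\right)$)
$y{\left(-4,o{\left(4 \right)} \right)} 43 \left(-36\right) = \left(2 + 1 - 5 \left(-4\right)^{2} - 5 \left(-4\right)\right) 43 \left(-36\right) = \left(2 + 1 - 80 + 20\right) 43 \left(-36\right) = \left(-57\right) 43 \left(-36\right) = \left(-2451\right) \left(-36\right) = 88236$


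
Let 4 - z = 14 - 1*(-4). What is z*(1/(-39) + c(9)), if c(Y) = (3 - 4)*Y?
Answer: 4928/39 ≈ 126.36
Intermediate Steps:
z = -14 (z = 4 - (14 - 1*(-4)) = 4 - (14 + 4) = 4 - 1*18 = 4 - 18 = -14)
c(Y) = -Y
z*(1/(-39) + c(9)) = -14*(1/(-39) - 1*9) = -14*(-1/39 - 9) = -14*(-352/39) = 4928/39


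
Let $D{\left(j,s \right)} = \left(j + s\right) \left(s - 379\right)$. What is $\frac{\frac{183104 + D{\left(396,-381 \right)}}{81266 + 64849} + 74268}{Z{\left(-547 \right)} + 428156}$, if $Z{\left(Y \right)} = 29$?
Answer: $\frac{10851840524}{62564251275} \approx 0.17345$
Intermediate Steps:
$D{\left(j,s \right)} = \left(-379 + s\right) \left(j + s\right)$ ($D{\left(j,s \right)} = \left(j + s\right) \left(-379 + s\right) = \left(-379 + s\right) \left(j + s\right)$)
$\frac{\frac{183104 + D{\left(396,-381 \right)}}{81266 + 64849} + 74268}{Z{\left(-547 \right)} + 428156} = \frac{\frac{183104 + \left(\left(-381\right)^{2} - 150084 - -144399 + 396 \left(-381\right)\right)}{81266 + 64849} + 74268}{29 + 428156} = \frac{\frac{183104 + \left(145161 - 150084 + 144399 - 150876\right)}{146115} + 74268}{428185} = \left(\left(183104 - 11400\right) \frac{1}{146115} + 74268\right) \frac{1}{428185} = \left(171704 \cdot \frac{1}{146115} + 74268\right) \frac{1}{428185} = \left(\frac{171704}{146115} + 74268\right) \frac{1}{428185} = \frac{10851840524}{146115} \cdot \frac{1}{428185} = \frac{10851840524}{62564251275}$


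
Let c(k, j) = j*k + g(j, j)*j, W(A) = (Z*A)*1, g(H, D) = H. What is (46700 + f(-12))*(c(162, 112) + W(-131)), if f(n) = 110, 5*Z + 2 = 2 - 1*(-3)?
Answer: 1432826014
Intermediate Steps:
Z = 3/5 (Z = -2/5 + (2 - 1*(-3))/5 = -2/5 + (2 + 3)/5 = -2/5 + (1/5)*5 = -2/5 + 1 = 3/5 ≈ 0.60000)
W(A) = 3*A/5 (W(A) = (3*A/5)*1 = 3*A/5)
c(k, j) = j**2 + j*k (c(k, j) = j*k + j*j = j*k + j**2 = j**2 + j*k)
(46700 + f(-12))*(c(162, 112) + W(-131)) = (46700 + 110)*(112*(112 + 162) + (3/5)*(-131)) = 46810*(112*274 - 393/5) = 46810*(30688 - 393/5) = 46810*(153047/5) = 1432826014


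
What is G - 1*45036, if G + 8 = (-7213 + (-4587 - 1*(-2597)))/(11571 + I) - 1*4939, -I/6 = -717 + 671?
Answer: -592157804/11847 ≈ -49984.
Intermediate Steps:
I = 276 (I = -6*(-717 + 671) = -6*(-46) = 276)
G = -58616312/11847 (G = -8 + ((-7213 + (-4587 - 1*(-2597)))/(11571 + 276) - 1*4939) = -8 + ((-7213 + (-4587 + 2597))/11847 - 4939) = -8 + ((-7213 - 1990)*(1/11847) - 4939) = -8 + (-9203*1/11847 - 4939) = -8 + (-9203/11847 - 4939) = -8 - 58521536/11847 = -58616312/11847 ≈ -4947.8)
G - 1*45036 = -58616312/11847 - 1*45036 = -58616312/11847 - 45036 = -592157804/11847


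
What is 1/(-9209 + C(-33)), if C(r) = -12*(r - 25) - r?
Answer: -1/8480 ≈ -0.00011792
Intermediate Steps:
C(r) = 300 - 13*r (C(r) = -12*(-25 + r) - r = (300 - 12*r) - r = 300 - 13*r)
1/(-9209 + C(-33)) = 1/(-9209 + (300 - 13*(-33))) = 1/(-9209 + (300 + 429)) = 1/(-9209 + 729) = 1/(-8480) = -1/8480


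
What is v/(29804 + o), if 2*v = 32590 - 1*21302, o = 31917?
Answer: 5644/61721 ≈ 0.091444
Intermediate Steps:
v = 5644 (v = (32590 - 1*21302)/2 = (32590 - 21302)/2 = (½)*11288 = 5644)
v/(29804 + o) = 5644/(29804 + 31917) = 5644/61721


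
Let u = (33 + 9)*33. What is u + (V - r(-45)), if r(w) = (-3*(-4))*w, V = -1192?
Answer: 734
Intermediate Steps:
r(w) = 12*w
u = 1386 (u = 42*33 = 1386)
u + (V - r(-45)) = 1386 + (-1192 - 12*(-45)) = 1386 + (-1192 - 1*(-540)) = 1386 + (-1192 + 540) = 1386 - 652 = 734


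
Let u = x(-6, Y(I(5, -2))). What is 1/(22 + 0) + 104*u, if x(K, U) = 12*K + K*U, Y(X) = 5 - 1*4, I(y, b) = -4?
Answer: -178463/22 ≈ -8112.0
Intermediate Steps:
Y(X) = 1 (Y(X) = 5 - 4 = 1)
u = -78 (u = -6*(12 + 1) = -6*13 = -78)
1/(22 + 0) + 104*u = 1/(22 + 0) + 104*(-78) = 1/22 - 8112 = -178463/22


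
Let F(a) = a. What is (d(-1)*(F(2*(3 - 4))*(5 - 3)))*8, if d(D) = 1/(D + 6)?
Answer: -32/5 ≈ -6.4000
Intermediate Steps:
d(D) = 1/(6 + D)
(d(-1)*(F(2*(3 - 4))*(5 - 3)))*8 = (((2*(3 - 4))*(5 - 3))/(6 - 1))*8 = (((2*(-1))*2)/5)*8 = ((-2*2)/5)*8 = ((1/5)*(-4))*8 = -4/5*8 = -32/5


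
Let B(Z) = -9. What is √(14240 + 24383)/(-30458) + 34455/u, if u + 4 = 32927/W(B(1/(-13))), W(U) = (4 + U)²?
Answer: 861375/32827 - √38623/30458 ≈ 26.233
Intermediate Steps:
u = 32827/25 (u = -4 + 32927/((4 - 9)²) = -4 + 32927/((-5)²) = -4 + 32927/25 = 32827/25 ≈ 1313.1)
√(14240 + 24383)/(-30458) + 34455/u = √(14240 + 24383)/(-30458) + 34455/(32827/25) = √38623*(-1/30458) + 34455*(25/32827) = -√38623/30458 + 861375/32827 = 861375/32827 - √38623/30458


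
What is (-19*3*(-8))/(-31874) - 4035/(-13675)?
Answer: 12237579/43587695 ≈ 0.28076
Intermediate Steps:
(-19*3*(-8))/(-31874) - 4035/(-13675) = -57*(-8)*(-1/31874) - 4035*(-1/13675) = 456*(-1/31874) + 807/2735 = -228/15937 + 807/2735 = 12237579/43587695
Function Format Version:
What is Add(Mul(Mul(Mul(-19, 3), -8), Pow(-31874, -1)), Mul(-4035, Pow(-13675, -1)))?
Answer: Rational(12237579, 43587695) ≈ 0.28076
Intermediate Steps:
Add(Mul(Mul(Mul(-19, 3), -8), Pow(-31874, -1)), Mul(-4035, Pow(-13675, -1))) = Add(Mul(Mul(-57, -8), Rational(-1, 31874)), Mul(-4035, Rational(-1, 13675))) = Add(Mul(456, Rational(-1, 31874)), Rational(807, 2735)) = Add(Rational(-228, 15937), Rational(807, 2735)) = Rational(12237579, 43587695)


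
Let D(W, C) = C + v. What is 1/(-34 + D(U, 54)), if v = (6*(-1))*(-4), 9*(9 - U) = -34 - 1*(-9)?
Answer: 1/44 ≈ 0.022727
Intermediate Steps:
U = 106/9 (U = 9 - (-34 - 1*(-9))/9 = 9 - (-34 + 9)/9 = 9 - 1/9*(-25) = 9 + 25/9 = 106/9 ≈ 11.778)
v = 24 (v = -6*(-4) = 24)
D(W, C) = 24 + C (D(W, C) = C + 24 = 24 + C)
1/(-34 + D(U, 54)) = 1/(-34 + (24 + 54)) = 1/(-34 + 78) = 1/44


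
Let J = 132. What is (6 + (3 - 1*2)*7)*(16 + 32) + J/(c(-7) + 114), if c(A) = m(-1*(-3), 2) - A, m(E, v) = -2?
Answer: 74388/119 ≈ 625.11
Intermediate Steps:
c(A) = -2 - A
(6 + (3 - 1*2)*7)*(16 + 32) + J/(c(-7) + 114) = (6 + (3 - 1*2)*7)*(16 + 32) + 132/((-2 - 1*(-7)) + 114) = (6 + (3 - 2)*7)*48 + 132/((-2 + 7) + 114) = (6 + 1*7)*48 + 132/(5 + 114) = (6 + 7)*48 + 132/119 = 13*48 + (1/119)*132 = 624 + 132/119 = 74388/119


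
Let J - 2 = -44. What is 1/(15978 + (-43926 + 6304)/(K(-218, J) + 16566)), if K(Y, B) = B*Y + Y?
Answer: 12752/203732645 ≈ 6.2592e-5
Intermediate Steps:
J = -42 (J = 2 - 44 = -42)
K(Y, B) = Y + B*Y
1/(15978 + (-43926 + 6304)/(K(-218, J) + 16566)) = 1/(15978 + (-43926 + 6304)/(-218*(1 - 42) + 16566)) = 1/(15978 - 37622/(-218*(-41) + 16566)) = 1/(15978 - 37622/(8938 + 16566)) = 1/(15978 - 37622/25504) = 1/(15978 - 37622*1/25504) = 1/(15978 - 18811/12752) = 1/(203732645/12752) = 12752/203732645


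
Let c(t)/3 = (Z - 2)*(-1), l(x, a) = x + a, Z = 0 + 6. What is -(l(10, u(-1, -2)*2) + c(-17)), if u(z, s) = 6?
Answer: -10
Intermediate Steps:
Z = 6
l(x, a) = a + x
c(t) = -12 (c(t) = 3*((6 - 2)*(-1)) = 3*(4*(-1)) = 3*(-4) = -12)
-(l(10, u(-1, -2)*2) + c(-17)) = -((6*2 + 10) - 12) = -((12 + 10) - 12) = -(22 - 12) = -1*10 = -10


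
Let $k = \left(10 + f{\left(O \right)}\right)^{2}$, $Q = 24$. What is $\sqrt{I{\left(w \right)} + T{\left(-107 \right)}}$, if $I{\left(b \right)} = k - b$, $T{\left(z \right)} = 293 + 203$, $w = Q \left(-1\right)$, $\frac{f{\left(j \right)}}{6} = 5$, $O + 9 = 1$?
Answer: $2 \sqrt{530} \approx 46.043$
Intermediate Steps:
$O = -8$ ($O = -9 + 1 = -8$)
$f{\left(j \right)} = 30$ ($f{\left(j \right)} = 6 \cdot 5 = 30$)
$k = 1600$ ($k = \left(10 + 30\right)^{2} = 40^{2} = 1600$)
$w = -24$ ($w = 24 \left(-1\right) = -24$)
$T{\left(z \right)} = 496$
$I{\left(b \right)} = 1600 - b$
$\sqrt{I{\left(w \right)} + T{\left(-107 \right)}} = \sqrt{\left(1600 - -24\right) + 496} = \sqrt{\left(1600 + 24\right) + 496} = \sqrt{1624 + 496} = \sqrt{2120} = 2 \sqrt{530}$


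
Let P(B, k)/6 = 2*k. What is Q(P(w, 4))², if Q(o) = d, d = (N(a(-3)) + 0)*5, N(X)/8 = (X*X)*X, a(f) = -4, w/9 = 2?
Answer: 6553600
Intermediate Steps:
w = 18 (w = 9*2 = 18)
N(X) = 8*X³ (N(X) = 8*((X*X)*X) = 8*(X²*X) = 8*X³)
P(B, k) = 12*k (P(B, k) = 6*(2*k) = 12*k)
d = -2560 (d = (8*(-4)³ + 0)*5 = (8*(-64) + 0)*5 = (-512 + 0)*5 = -512*5 = -2560)
Q(o) = -2560
Q(P(w, 4))² = (-2560)² = 6553600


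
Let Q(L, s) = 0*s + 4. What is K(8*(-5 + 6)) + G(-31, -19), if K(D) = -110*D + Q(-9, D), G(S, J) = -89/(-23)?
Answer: -20059/23 ≈ -872.13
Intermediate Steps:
G(S, J) = 89/23 (G(S, J) = -89*(-1/23) = 89/23)
Q(L, s) = 4 (Q(L, s) = 0 + 4 = 4)
K(D) = 4 - 110*D (K(D) = -110*D + 4 = 4 - 110*D)
K(8*(-5 + 6)) + G(-31, -19) = (4 - 880*(-5 + 6)) + 89/23 = (4 - 880) + 89/23 = -876 + 89/23 = -20059/23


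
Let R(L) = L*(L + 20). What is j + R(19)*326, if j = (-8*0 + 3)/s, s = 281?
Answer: 67880049/281 ≈ 2.4157e+5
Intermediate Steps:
j = 3/281 (j = (-8*0 + 3)/281 = (0 + 3)*(1/281) = 3*(1/281) = 3/281 ≈ 0.010676)
R(L) = L*(20 + L)
j + R(19)*326 = 3/281 + (19*(20 + 19))*326 = 3/281 + (19*39)*326 = 3/281 + 741*326 = 3/281 + 241566 = 67880049/281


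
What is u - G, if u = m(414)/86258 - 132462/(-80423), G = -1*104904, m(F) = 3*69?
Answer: 727743827419893/6937127134 ≈ 1.0491e+5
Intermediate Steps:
m(F) = 207
G = -104904
u = 11442554757/6937127134 (u = 207/86258 - 132462/(-80423) = 207*(1/86258) - 132462*(-1/80423) = 207/86258 + 132462/80423 = 11442554757/6937127134 ≈ 1.6495)
u - G = 11442554757/6937127134 - 1*(-104904) = 11442554757/6937127134 + 104904 = 727743827419893/6937127134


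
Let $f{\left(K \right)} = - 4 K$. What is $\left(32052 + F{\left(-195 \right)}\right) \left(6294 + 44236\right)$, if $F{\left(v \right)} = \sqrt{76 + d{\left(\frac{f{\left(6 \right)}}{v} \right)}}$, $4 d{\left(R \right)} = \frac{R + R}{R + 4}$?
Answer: $1619587560 + \frac{50530 \sqrt{341231}}{67} \approx 1.62 \cdot 10^{9}$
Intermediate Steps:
$d{\left(R \right)} = \frac{R}{2 \left(4 + R\right)}$ ($d{\left(R \right)} = \frac{\left(R + R\right) \frac{1}{R + 4}}{4} = \frac{2 R \frac{1}{4 + R}}{4} = \frac{R}{2 \left(4 + R\right)}$)
$F{\left(v \right)} = \sqrt{76 - \frac{12}{v \left(4 - \frac{24}{v}\right)}}$ ($F{\left(v \right)} = \sqrt{76 + \frac{\left(-4\right) 6 \frac{1}{v}}{2 \left(4 + \frac{\left(-4\right) 6}{v}\right)}} = \sqrt{76 + \frac{\left(-24\right) \frac{1}{v}}{2 \left(4 - \frac{24}{v}\right)}} = \sqrt{76 - \frac{12}{v \left(4 - \frac{24}{v}\right)}}$)
$\left(32052 + F{\left(-195 \right)}\right) \left(6294 + 44236\right) = \left(32052 + \sqrt{\frac{-459 + 76 \left(-195\right)}{-6 - 195}}\right) \left(6294 + 44236\right) = \left(32052 + \sqrt{\frac{-459 - 14820}{-201}}\right) 50530 = \left(32052 + \sqrt{\left(- \frac{1}{201}\right) \left(-15279\right)}\right) 50530 = \left(32052 + \sqrt{\frac{5093}{67}}\right) 50530 = \left(32052 + \frac{\sqrt{341231}}{67}\right) 50530 = 1619587560 + \frac{50530 \sqrt{341231}}{67}$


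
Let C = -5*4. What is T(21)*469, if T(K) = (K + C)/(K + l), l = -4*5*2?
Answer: -469/19 ≈ -24.684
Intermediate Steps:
C = -20
l = -40 (l = -20*2 = -40)
T(K) = (-20 + K)/(-40 + K) (T(K) = (K - 20)/(K - 40) = (-20 + K)/(-40 + K))
T(21)*469 = ((-20 + 21)/(-40 + 21))*469 = (1/(-19))*469 = -1/19*1*469 = -1/19*469 = -469/19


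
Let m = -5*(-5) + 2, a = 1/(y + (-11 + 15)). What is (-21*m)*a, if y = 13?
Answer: -567/17 ≈ -33.353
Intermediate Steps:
a = 1/17 (a = 1/(13 + (-11 + 15)) = 1/(13 + 4) = 1/17 ≈ 0.058824)
m = 27 (m = 25 + 2 = 27)
(-21*m)*a = -21*27*(1/17) = -567*1/17 = -567/17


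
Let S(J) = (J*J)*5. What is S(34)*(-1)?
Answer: -5780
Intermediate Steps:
S(J) = 5*J² (S(J) = J²*5 = 5*J²)
S(34)*(-1) = (5*34²)*(-1) = (5*1156)*(-1) = 5780*(-1) = -5780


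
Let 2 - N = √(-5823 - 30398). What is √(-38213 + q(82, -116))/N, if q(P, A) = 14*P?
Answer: -√1342531365/36225 + 2*I*√37065/36225 ≈ -1.0115 + 0.010629*I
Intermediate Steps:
N = 2 - I*√36221 (N = 2 - √(-5823 - 30398) = 2 - √(-36221) = 2 - I*√36221 ≈ 2.0 - 190.32*I)
√(-38213 + q(82, -116))/N = √(-38213 + 14*82)/(2 - I*√36221) = √(-38213 + 1148)/(2 - I*√36221) = √(-37065)/(2 - I*√36221) = (I*√37065)/(2 - I*√36221) = I*√37065/(2 - I*√36221)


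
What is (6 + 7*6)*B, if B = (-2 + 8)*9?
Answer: 2592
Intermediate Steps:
B = 54 (B = 6*9 = 54)
(6 + 7*6)*B = (6 + 7*6)*54 = (6 + 42)*54 = 48*54 = 2592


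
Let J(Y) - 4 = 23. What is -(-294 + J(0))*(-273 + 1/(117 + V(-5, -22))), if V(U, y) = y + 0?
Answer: -6924378/95 ≈ -72888.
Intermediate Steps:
V(U, y) = y
J(Y) = 27 (J(Y) = 4 + 23 = 27)
-(-294 + J(0))*(-273 + 1/(117 + V(-5, -22))) = -(-294 + 27)*(-273 + 1/(117 - 22)) = -(-267)*(-273 + 1/95) = -(-267)*(-25934)/95 = -1*6924378/95 = -6924378/95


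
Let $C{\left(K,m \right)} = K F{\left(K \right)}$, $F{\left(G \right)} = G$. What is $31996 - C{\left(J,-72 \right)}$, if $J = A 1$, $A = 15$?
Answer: $31771$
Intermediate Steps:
$J = 15$ ($J = 15 \cdot 1 = 15$)
$C{\left(K,m \right)} = K^{2}$ ($C{\left(K,m \right)} = K K = K^{2}$)
$31996 - C{\left(J,-72 \right)} = 31996 - 15^{2} = 31996 - 225 = 31771$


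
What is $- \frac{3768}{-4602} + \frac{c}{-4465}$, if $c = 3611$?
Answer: $\frac{34383}{3424655} \approx 0.01004$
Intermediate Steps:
$- \frac{3768}{-4602} + \frac{c}{-4465} = - \frac{3768}{-4602} + \frac{3611}{-4465} = \left(-3768\right) \left(- \frac{1}{4602}\right) + 3611 \left(- \frac{1}{4465}\right) = \frac{628}{767} - \frac{3611}{4465} = \frac{34383}{3424655}$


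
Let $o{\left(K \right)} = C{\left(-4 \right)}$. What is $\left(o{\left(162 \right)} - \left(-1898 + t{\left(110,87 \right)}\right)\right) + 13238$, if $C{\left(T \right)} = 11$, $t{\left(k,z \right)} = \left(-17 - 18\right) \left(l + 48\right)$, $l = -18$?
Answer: $16197$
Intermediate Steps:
$t{\left(k,z \right)} = -1050$ ($t{\left(k,z \right)} = \left(-17 - 18\right) \left(-18 + 48\right) = \left(-35\right) 30 = -1050$)
$o{\left(K \right)} = 11$
$\left(o{\left(162 \right)} - \left(-1898 + t{\left(110,87 \right)}\right)\right) + 13238 = \left(11 + \left(1898 - -1050\right)\right) + 13238 = \left(11 + \left(1898 + 1050\right)\right) + 13238 = \left(11 + 2948\right) + 13238 = 2959 + 13238 = 16197$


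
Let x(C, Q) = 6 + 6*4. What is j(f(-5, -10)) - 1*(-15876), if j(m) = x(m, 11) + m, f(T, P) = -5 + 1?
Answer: 15902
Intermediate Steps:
x(C, Q) = 30 (x(C, Q) = 6 + 24 = 30)
f(T, P) = -4
j(m) = 30 + m
j(f(-5, -10)) - 1*(-15876) = (30 - 4) - 1*(-15876) = 26 + 15876 = 15902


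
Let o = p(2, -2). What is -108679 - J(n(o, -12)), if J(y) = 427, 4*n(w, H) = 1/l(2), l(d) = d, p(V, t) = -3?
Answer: -109106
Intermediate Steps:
o = -3
n(w, H) = ⅛ (n(w, H) = (¼)/2 = (¼)*(½) = ⅛)
-108679 - J(n(o, -12)) = -108679 - 1*427 = -108679 - 427 = -109106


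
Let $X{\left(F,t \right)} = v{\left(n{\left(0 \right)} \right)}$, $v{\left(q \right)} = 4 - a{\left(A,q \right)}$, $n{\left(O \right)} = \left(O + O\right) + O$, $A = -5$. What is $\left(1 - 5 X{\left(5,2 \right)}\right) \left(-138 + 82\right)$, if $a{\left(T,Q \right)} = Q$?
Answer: $1064$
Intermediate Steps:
$n{\left(O \right)} = 3 O$ ($n{\left(O \right)} = 2 O + O = 3 O$)
$v{\left(q \right)} = 4 - q$
$X{\left(F,t \right)} = 4$ ($X{\left(F,t \right)} = 4 - 3 \cdot 0 = 4 - 0 = 4 + 0 = 4$)
$\left(1 - 5 X{\left(5,2 \right)}\right) \left(-138 + 82\right) = \left(1 - 20\right) \left(-138 + 82\right) = \left(1 - 20\right) \left(-56\right) = \left(-19\right) \left(-56\right) = 1064$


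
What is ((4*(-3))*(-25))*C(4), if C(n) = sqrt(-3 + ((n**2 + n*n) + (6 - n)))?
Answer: 300*sqrt(31) ≈ 1670.3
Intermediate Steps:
C(n) = sqrt(3 - n + 2*n**2) (C(n) = sqrt(-3 + ((n**2 + n**2) + (6 - n))) = sqrt(-3 + (2*n**2 + (6 - n))) = sqrt(-3 + (6 - n + 2*n**2)) = sqrt(3 - n + 2*n**2))
((4*(-3))*(-25))*C(4) = ((4*(-3))*(-25))*sqrt(3 - 1*4 + 2*4**2) = (-12*(-25))*sqrt(3 - 4 + 2*16) = 300*sqrt(3 - 4 + 32) = 300*sqrt(31)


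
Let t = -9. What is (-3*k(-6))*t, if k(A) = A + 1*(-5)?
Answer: -297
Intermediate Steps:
k(A) = -5 + A (k(A) = A - 5 = -5 + A)
(-3*k(-6))*t = -3*(-5 - 6)*(-9) = -3*(-11)*(-9) = 33*(-9) = -297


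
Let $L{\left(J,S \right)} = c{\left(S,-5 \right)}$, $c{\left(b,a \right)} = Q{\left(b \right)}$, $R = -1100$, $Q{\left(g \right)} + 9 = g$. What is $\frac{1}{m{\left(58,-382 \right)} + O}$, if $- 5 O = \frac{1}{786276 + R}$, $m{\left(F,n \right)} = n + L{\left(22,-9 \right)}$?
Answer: $- \frac{3925880}{1570352001} \approx -0.0025$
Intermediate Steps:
$Q{\left(g \right)} = -9 + g$
$c{\left(b,a \right)} = -9 + b$
$L{\left(J,S \right)} = -9 + S$
$m{\left(F,n \right)} = -18 + n$ ($m{\left(F,n \right)} = n - 18 = -18 + n$)
$O = - \frac{1}{3925880}$ ($O = - \frac{1}{5 \left(786276 - 1100\right)} = - \frac{1}{5 \cdot 785176} = \left(- \frac{1}{5}\right) \frac{1}{785176} = - \frac{1}{3925880} \approx -2.5472 \cdot 10^{-7}$)
$\frac{1}{m{\left(58,-382 \right)} + O} = \frac{1}{\left(-18 - 382\right) - \frac{1}{3925880}} = \frac{1}{-400 - \frac{1}{3925880}} = \frac{1}{- \frac{1570352001}{3925880}} = - \frac{3925880}{1570352001}$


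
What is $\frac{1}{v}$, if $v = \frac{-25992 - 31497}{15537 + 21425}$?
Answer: $- \frac{36962}{57489} \approx -0.64294$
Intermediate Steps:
$v = - \frac{57489}{36962} \approx -1.5554$
$\frac{1}{v} = \frac{1}{- \frac{57489}{36962}} = - \frac{36962}{57489}$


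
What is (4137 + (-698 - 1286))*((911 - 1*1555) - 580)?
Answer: -2635272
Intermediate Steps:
(4137 + (-698 - 1286))*((911 - 1*1555) - 580) = (4137 - 1984)*((911 - 1555) - 580) = 2153*(-644 - 580) = 2153*(-1224) = -2635272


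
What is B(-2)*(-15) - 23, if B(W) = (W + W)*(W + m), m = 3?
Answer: 37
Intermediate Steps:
B(W) = 2*W*(3 + W) (B(W) = (W + W)*(W + 3) = (2*W)*(3 + W) = 2*W*(3 + W))
B(-2)*(-15) - 23 = (2*(-2)*(3 - 2))*(-15) - 23 = (2*(-2)*1)*(-15) - 23 = -4*(-15) - 23 = 60 - 23 = 37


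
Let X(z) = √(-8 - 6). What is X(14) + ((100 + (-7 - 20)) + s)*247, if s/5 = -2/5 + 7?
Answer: 26182 + I*√14 ≈ 26182.0 + 3.7417*I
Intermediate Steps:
s = 33 (s = 5*(-2/5 + 7) = 5*((⅕)*(-2) + 7) = 5*(-⅖ + 7) = 5*(33/5) = 33)
X(z) = I*√14 (X(z) = √(-14) = I*√14)
X(14) + ((100 + (-7 - 20)) + s)*247 = I*√14 + ((100 + (-7 - 20)) + 33)*247 = I*√14 + ((100 - 27) + 33)*247 = I*√14 + (73 + 33)*247 = I*√14 + 106*247 = I*√14 + 26182 = 26182 + I*√14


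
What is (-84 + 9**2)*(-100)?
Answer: 300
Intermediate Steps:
(-84 + 9**2)*(-100) = (-84 + 81)*(-100) = -3*(-100) = 300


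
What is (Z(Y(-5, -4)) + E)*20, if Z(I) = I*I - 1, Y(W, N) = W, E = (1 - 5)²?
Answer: 800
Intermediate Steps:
E = 16 (E = (-4)² = 16)
Z(I) = -1 + I² (Z(I) = I² - 1 = -1 + I²)
(Z(Y(-5, -4)) + E)*20 = ((-1 + (-5)²) + 16)*20 = ((-1 + 25) + 16)*20 = (24 + 16)*20 = 40*20 = 800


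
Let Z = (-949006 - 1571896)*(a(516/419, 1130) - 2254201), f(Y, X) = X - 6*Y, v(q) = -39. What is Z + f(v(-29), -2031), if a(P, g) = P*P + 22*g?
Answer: 986643403010195473/175561 ≈ 5.6199e+12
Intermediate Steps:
a(P, g) = P² + 22*g
Z = 986643403325678590/175561 (Z = (-949006 - 1571896)*(((516/419)² + 22*1130) - 2254201) = -2520902*(((516*(1/419))² + 24860) - 2254201) = -2520902*(((516/419)² + 24860) - 2254201) = -2520902*((266256/175561 + 24860) - 2254201) = -2520902*(4364712716/175561 - 2254201) = -2520902*(-391385069045/175561) = 986643403325678590/175561 ≈ 5.6199e+12)
Z + f(v(-29), -2031) = 986643403325678590/175561 + (-2031 - 6*(-39)) = 986643403325678590/175561 + (-2031 + 234) = 986643403325678590/175561 - 1797 = 986643403010195473/175561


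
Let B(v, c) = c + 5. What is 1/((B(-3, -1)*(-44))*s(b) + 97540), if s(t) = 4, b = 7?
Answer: 1/96836 ≈ 1.0327e-5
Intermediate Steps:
B(v, c) = 5 + c
1/((B(-3, -1)*(-44))*s(b) + 97540) = 1/(((5 - 1)*(-44))*4 + 97540) = 1/((4*(-44))*4 + 97540) = 1/(-176*4 + 97540) = 1/(-704 + 97540) = 1/96836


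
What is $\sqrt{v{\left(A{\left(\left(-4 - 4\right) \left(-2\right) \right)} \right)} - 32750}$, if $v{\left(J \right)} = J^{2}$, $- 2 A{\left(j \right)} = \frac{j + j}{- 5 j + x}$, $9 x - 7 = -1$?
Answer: $\frac{i \sqrt{463772174}}{119} \approx 180.97 i$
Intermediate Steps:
$x = \frac{2}{3}$ ($x = \frac{7}{9} + \frac{1}{9} \left(-1\right) = \frac{7}{9} - \frac{1}{9} = \frac{2}{3} \approx 0.66667$)
$A{\left(j \right)} = - \frac{j}{\frac{2}{3} - 5 j}$ ($A{\left(j \right)} = - \frac{\left(j + j\right) \frac{1}{- 5 j + \frac{2}{3}}}{2} = - \frac{2 j \frac{1}{\frac{2}{3} - 5 j}}{2} = - \frac{j}{\frac{2}{3} - 5 j}$)
$\sqrt{v{\left(A{\left(\left(-4 - 4\right) \left(-2\right) \right)} \right)} - 32750} = \sqrt{\left(\frac{3 \left(-4 - 4\right) \left(-2\right)}{-2 + 15 \left(-4 - 4\right) \left(-2\right)}\right)^{2} - 32750} = \sqrt{\left(\frac{3 \left(\left(-8\right) \left(-2\right)\right)}{-2 + 15 \left(\left(-8\right) \left(-2\right)\right)}\right)^{2} - 32750} = \sqrt{\left(3 \cdot 16 \frac{1}{-2 + 15 \cdot 16}\right)^{2} - 32750} = \sqrt{\left(3 \cdot 16 \frac{1}{-2 + 240}\right)^{2} - 32750} = \sqrt{\left(3 \cdot 16 \cdot \frac{1}{238}\right)^{2} - 32750} = \sqrt{\left(\frac{24}{119}\right)^{2} - 32750} = \sqrt{\frac{576}{14161} - 32750} = \sqrt{- \frac{463772174}{14161}} = \frac{i \sqrt{463772174}}{119}$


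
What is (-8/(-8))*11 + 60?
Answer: 71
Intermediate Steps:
(-8/(-8))*11 + 60 = -1/8*(-8)*11 + 60 = 1*11 + 60 = 11 + 60 = 71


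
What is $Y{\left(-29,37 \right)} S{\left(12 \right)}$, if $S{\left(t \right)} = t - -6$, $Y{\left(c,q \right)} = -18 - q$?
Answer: $-990$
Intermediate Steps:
$S{\left(t \right)} = 6 + t$ ($S{\left(t \right)} = t + 6 = 6 + t$)
$Y{\left(-29,37 \right)} S{\left(12 \right)} = \left(-18 - 37\right) \left(6 + 12\right) = \left(-18 - 37\right) 18 = \left(-55\right) 18 = -990$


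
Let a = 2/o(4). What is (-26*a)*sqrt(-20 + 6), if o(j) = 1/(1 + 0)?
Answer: -52*I*sqrt(14) ≈ -194.57*I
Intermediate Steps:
o(j) = 1 (o(j) = 1/1 = 1)
a = 2 (a = 2/1 = 2*1 = 2)
(-26*a)*sqrt(-20 + 6) = (-26*2)*sqrt(-20 + 6) = -52*I*sqrt(14)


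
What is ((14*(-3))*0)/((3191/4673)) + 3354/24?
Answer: 559/4 ≈ 139.75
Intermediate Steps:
((14*(-3))*0)/((3191/4673)) + 3354/24 = (-42*0)/((3191*(1/4673))) + 3354*(1/24) = 0/(3191/4673) + 559/4 = 0*(4673/3191) + 559/4 = 0 + 559/4 = 559/4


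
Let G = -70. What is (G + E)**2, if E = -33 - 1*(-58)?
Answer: 2025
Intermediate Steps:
E = 25 (E = -33 + 58 = 25)
(G + E)**2 = (-70 + 25)**2 = (-45)**2 = 2025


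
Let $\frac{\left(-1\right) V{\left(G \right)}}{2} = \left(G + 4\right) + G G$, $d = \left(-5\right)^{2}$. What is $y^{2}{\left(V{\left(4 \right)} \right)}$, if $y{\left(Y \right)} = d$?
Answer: $625$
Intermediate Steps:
$d = 25$
$V{\left(G \right)} = -8 - 2 G - 2 G^{2}$ ($V{\left(G \right)} = - 2 \left(\left(G + 4\right) + G G\right) = - 2 \left(\left(4 + G\right) + G^{2}\right) = - 2 \left(4 + G + G^{2}\right) = -8 - 2 G - 2 G^{2}$)
$y{\left(Y \right)} = 25$
$y^{2}{\left(V{\left(4 \right)} \right)} = 25^{2} = 625$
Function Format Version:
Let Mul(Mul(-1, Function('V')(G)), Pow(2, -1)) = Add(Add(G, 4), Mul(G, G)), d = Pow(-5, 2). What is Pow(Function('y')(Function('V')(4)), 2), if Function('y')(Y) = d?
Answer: 625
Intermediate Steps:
d = 25
Function('V')(G) = Add(-8, Mul(-2, G), Mul(-2, Pow(G, 2))) (Function('V')(G) = Mul(-2, Add(Add(G, 4), Mul(G, G))) = Mul(-2, Add(Add(4, G), Pow(G, 2))) = Mul(-2, Add(4, G, Pow(G, 2))) = Add(-8, Mul(-2, G), Mul(-2, Pow(G, 2))))
Function('y')(Y) = 25
Pow(Function('y')(Function('V')(4)), 2) = Pow(25, 2) = 625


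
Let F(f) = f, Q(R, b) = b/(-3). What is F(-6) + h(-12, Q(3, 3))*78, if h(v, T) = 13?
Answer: 1008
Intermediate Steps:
Q(R, b) = -b/3 (Q(R, b) = b*(-1/3) = -b/3)
F(-6) + h(-12, Q(3, 3))*78 = -6 + 13*78 = -6 + 1014 = 1008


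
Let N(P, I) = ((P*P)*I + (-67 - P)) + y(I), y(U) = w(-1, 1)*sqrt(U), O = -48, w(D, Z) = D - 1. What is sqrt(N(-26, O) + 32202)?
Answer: sqrt(-287 - 8*I*sqrt(3)) ≈ 0.4088 - 16.946*I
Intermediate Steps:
w(D, Z) = -1 + D
y(U) = -2*sqrt(U) (y(U) = (-1 - 1)*sqrt(U) = -2*sqrt(U))
N(P, I) = -67 - P - 2*sqrt(I) + I*P**2 (N(P, I) = ((P*P)*I + (-67 - P)) - 2*sqrt(I) = (P**2*I + (-67 - P)) - 2*sqrt(I) = (I*P**2 + (-67 - P)) - 2*sqrt(I) = (-67 - P + I*P**2) - 2*sqrt(I) = -67 - P - 2*sqrt(I) + I*P**2)
sqrt(N(-26, O) + 32202) = sqrt((-67 - 1*(-26) - 8*I*sqrt(3) - 48*(-26)**2) + 32202) = sqrt((-67 + 26 - 8*I*sqrt(3) - 48*676) + 32202) = sqrt((-67 + 26 - 8*I*sqrt(3) - 32448) + 32202) = sqrt((-32489 - 8*I*sqrt(3)) + 32202) = sqrt(-287 - 8*I*sqrt(3))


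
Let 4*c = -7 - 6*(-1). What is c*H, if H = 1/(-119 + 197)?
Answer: -1/312 ≈ -0.0032051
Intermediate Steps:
c = -¼ (c = (-7 - 6*(-1))/4 = (-7 + 6)/4 = (¼)*(-1) = -¼ ≈ -0.25000)
H = 1/78 ≈ 0.012821
c*H = -¼*1/78 = -1/312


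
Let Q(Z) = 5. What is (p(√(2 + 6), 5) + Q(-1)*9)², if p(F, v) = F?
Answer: 2033 + 180*√2 ≈ 2287.6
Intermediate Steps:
(p(√(2 + 6), 5) + Q(-1)*9)² = (√(2 + 6) + 5*9)² = (√8 + 45)² = (2*√2 + 45)² = (45 + 2*√2)²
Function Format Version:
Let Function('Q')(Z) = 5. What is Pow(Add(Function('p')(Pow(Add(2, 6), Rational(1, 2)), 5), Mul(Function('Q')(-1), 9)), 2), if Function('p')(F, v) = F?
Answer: Add(2033, Mul(180, Pow(2, Rational(1, 2)))) ≈ 2287.6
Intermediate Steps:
Pow(Add(Function('p')(Pow(Add(2, 6), Rational(1, 2)), 5), Mul(Function('Q')(-1), 9)), 2) = Pow(Add(Pow(Add(2, 6), Rational(1, 2)), Mul(5, 9)), 2) = Pow(Add(Pow(8, Rational(1, 2)), 45), 2) = Pow(Add(Mul(2, Pow(2, Rational(1, 2))), 45), 2) = Pow(Add(45, Mul(2, Pow(2, Rational(1, 2)))), 2)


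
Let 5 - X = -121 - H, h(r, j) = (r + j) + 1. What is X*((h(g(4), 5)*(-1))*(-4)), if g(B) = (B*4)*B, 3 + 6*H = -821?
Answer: -9520/3 ≈ -3173.3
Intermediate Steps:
H = -412/3 (H = -1/2 + (1/6)*(-821) = -1/2 - 821/6 = -412/3 ≈ -137.33)
g(B) = 4*B**2 (g(B) = (4*B)*B = 4*B**2)
h(r, j) = 1 + j + r (h(r, j) = (j + r) + 1 = 1 + j + r)
X = -34/3 (X = 5 - (-121 - 1*(-412/3)) = 5 - (-121 + 412/3) = 5 - 1*49/3 = 5 - 49/3 = -34/3 ≈ -11.333)
X*((h(g(4), 5)*(-1))*(-4)) = -34*(1 + 5 + 4*4**2)*(-1)*(-4)/3 = -34*(1 + 5 + 4*16)*(-1)*(-4)/3 = -34*(1 + 5 + 64)*(-1)*(-4)/3 = -34*70*(-1)*(-4)/3 = -(-2380)*(-4)/3 = -34/3*280 = -9520/3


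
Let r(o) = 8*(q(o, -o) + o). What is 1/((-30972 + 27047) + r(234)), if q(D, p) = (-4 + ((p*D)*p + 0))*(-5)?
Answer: -1/512518053 ≈ -1.9512e-9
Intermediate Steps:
q(D, p) = 20 - 5*D*p² (q(D, p) = (-4 + ((D*p)*p + 0))*(-5) = (-4 + (D*p² + 0))*(-5) = (-4 + D*p²)*(-5) = 20 - 5*D*p²)
r(o) = 160 - 40*o³ + 8*o (r(o) = 8*((20 - 5*o*(-o)²) + o) = 8*((20 - 5*o*o²) + o) = 8*((20 - 5*o³) + o) = 8*(20 + o - 5*o³) = 160 - 40*o³ + 8*o)
1/((-30972 + 27047) + r(234)) = 1/((-30972 + 27047) + (160 - 40*234³ + 8*234)) = 1/(-3925 + (160 - 40*12812904 + 1872)) = 1/(-3925 + (160 - 512516160 + 1872)) = 1/(-3925 - 512514128) = 1/(-512518053) = -1/512518053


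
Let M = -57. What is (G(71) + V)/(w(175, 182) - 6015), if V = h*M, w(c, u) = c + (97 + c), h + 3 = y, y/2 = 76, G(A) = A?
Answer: 4211/2784 ≈ 1.5126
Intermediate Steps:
y = 152 (y = 2*76 = 152)
h = 149 (h = -3 + 152 = 149)
w(c, u) = 97 + 2*c
V = -8493 (V = 149*(-57) = -8493)
(G(71) + V)/(w(175, 182) - 6015) = (71 - 8493)/((97 + 2*175) - 6015) = -8422/((97 + 350) - 6015) = -8422/(447 - 6015) = -8422/(-5568) = -8422*(-1/5568) = 4211/2784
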